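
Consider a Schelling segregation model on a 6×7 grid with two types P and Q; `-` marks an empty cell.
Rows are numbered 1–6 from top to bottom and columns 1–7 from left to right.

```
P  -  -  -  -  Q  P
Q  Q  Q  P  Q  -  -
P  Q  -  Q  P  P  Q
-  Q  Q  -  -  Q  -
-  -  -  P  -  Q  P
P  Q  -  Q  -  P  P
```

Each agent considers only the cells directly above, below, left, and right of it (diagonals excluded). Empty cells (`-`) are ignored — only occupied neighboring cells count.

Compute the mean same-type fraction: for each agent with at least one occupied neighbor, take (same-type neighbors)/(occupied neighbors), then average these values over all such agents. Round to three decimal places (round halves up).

0.320

Row 1: (1,1)P 0/1 · (1,6)Q 0/1 · (1,7)P 0/1
Row 2: (2,1)Q 1/3 · (2,2)Q 3/3 · (2,3)Q 1/2 · (2,4)P 0/3 · (2,5)Q 0/2
Row 3: (3,1)P 0/2 · (3,2)Q 2/3 · (3,4)Q 0/2 · (3,5)P 1/3 · (3,6)P 1/3 · (3,7)Q 0/1
Row 4: (4,2)Q 2/2 · (4,3)Q 1/1 · (4,6)Q 1/2
Row 5: (5,4)P 0/1 · (5,6)Q 1/3 · (5,7)P 1/2
Row 6: (6,1)P 0/1 · (6,2)Q 0/1 · (6,4)Q 0/1 · (6,6)P 1/2 · (6,7)P 2/2
Sum over 25 agents: 0/1 + 0/1 + 0/1 + 1/3 + 3/3 + 1/2 + 0/3 + 0/2 + 0/2 + 2/3 + 0/2 + 1/3 + 1/3 + 0/1 + 2/2 + 1/1 + 1/2 + 0/1 + 1/3 + 1/2 + 0/1 + 0/1 + 0/1 + 1/2 + 2/2 = 8; mean = 8 ÷ 25 = 8/25 = 0.32 → 0.320.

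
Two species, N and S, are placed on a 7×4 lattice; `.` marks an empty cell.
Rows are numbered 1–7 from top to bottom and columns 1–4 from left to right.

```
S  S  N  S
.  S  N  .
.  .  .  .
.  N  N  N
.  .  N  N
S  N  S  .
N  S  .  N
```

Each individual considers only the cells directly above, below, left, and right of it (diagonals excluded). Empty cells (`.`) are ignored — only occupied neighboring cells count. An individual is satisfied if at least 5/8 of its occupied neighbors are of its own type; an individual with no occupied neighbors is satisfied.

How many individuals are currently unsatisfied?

9

Row 1: (1,1)S 1/1 satisfied · (1,2)S 2/3 satisfied · (1,3)N 1/3 not · (1,4)S 0/1 not
Row 2: (2,2)S 1/2 not · (2,3)N 1/2 not
Row 4: (4,2)N 1/1 satisfied · (4,3)N 3/3 satisfied · (4,4)N 2/2 satisfied
Row 5: (5,3)N 2/3 satisfied · (5,4)N 2/2 satisfied
Row 6: (6,1)S 0/2 not · (6,2)N 0/3 not · (6,3)S 0/2 not
Row 7: (7,1)N 0/2 not · (7,2)S 0/2 not · (7,4)N 0/0 satisfied
Unsatisfied: (1,3), (1,4), (2,2), (2,3), (6,1), (6,2), (6,3), (7,1), (7,2) — 9 in total.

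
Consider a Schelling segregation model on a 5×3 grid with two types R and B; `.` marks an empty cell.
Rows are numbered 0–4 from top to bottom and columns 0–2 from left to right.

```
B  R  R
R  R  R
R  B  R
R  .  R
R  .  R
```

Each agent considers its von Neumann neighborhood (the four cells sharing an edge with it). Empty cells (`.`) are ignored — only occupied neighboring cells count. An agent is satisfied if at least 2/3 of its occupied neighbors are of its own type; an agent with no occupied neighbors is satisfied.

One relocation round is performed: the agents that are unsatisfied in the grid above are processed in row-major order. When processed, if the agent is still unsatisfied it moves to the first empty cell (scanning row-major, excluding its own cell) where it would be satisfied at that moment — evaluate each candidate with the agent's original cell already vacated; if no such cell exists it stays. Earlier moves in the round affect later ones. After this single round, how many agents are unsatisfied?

Initially unsatisfied (in order): (0,0), (2,1).
  (0,0): no empty cell satisfies it; stays.
  (2,1): no empty cell satisfies it; stays.
Resulting grid:
B R R
R R R
R B R
R . R
R . R
Unsatisfied now: (0,0), (2,1).

2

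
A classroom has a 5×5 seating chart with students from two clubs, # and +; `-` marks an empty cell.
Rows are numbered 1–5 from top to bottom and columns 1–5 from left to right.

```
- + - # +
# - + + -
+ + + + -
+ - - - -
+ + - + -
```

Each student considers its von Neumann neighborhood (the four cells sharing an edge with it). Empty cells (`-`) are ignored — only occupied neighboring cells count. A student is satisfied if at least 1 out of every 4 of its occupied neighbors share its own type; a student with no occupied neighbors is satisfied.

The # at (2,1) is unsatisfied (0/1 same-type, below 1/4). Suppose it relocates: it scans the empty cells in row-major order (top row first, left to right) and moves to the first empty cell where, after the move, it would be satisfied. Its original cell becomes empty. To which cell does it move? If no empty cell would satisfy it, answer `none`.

Vacating (2,1). Empty cells in order:
  (1,1): 0/1 same-type → still unsatisfied.
  (1,3): 1/3 same-type → satisfied — stop here.

(1,3)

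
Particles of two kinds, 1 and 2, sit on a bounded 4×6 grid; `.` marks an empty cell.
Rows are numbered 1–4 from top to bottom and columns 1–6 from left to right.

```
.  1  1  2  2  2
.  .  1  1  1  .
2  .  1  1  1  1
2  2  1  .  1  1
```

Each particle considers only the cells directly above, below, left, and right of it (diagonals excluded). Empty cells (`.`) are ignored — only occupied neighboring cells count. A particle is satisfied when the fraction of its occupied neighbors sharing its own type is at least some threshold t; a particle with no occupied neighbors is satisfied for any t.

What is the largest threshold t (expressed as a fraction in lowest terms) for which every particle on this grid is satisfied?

(1,2)1 1/1
(1,3)1 2/3
(1,4)2 1/3
(1,5)2 2/3
(1,6)2 1/1
(2,3)1 3/3
(2,4)1 3/4
(2,5)1 2/3
(3,1)2 1/1
(3,3)1 3/3
(3,4)1 3/3
(3,5)1 4/4
(3,6)1 2/2
(4,1)2 2/2
(4,2)2 1/2
(4,3)1 1/2
(4,5)1 2/2
(4,6)1 2/2
The smallest same-type fraction is 1/3 at (1,4), which reduces to 1/3. Any threshold above that leaves this particle unsatisfied.

1/3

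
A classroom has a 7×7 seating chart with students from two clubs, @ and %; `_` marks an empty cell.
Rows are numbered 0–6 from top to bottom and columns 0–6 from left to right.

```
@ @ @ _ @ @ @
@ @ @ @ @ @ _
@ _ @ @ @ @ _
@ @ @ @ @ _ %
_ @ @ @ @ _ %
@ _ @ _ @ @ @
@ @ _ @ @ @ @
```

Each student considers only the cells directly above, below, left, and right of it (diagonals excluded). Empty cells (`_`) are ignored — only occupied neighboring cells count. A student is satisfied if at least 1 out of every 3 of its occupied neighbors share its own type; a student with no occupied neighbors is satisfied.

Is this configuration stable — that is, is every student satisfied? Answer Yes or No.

Yes

(0,0)@ 2/2 ✓
(0,1)@ 3/3 ✓
(0,2)@ 2/2 ✓
(0,4)@ 2/2 ✓
(0,5)@ 3/3 ✓
(0,6)@ 1/1 ✓
(1,0)@ 3/3 ✓
(1,1)@ 3/3 ✓
(1,2)@ 4/4 ✓
(1,3)@ 3/3 ✓
(1,4)@ 4/4 ✓
(1,5)@ 3/3 ✓
(2,0)@ 2/2 ✓
(2,2)@ 3/3 ✓
(2,3)@ 4/4 ✓
(2,4)@ 4/4 ✓
(2,5)@ 2/2 ✓
(3,0)@ 2/2 ✓
(3,1)@ 3/3 ✓
(3,2)@ 4/4 ✓
(3,3)@ 4/4 ✓
(3,4)@ 3/3 ✓
(3,6)% 1/1 ✓
(4,1)@ 2/2 ✓
(4,2)@ 4/4 ✓
(4,3)@ 3/3 ✓
(4,4)@ 3/3 ✓
(4,6)% 1/2 ✓
(5,0)@ 1/1 ✓
(5,2)@ 1/1 ✓
(5,4)@ 3/3 ✓
(5,5)@ 3/3 ✓
(5,6)@ 2/3 ✓
(6,0)@ 2/2 ✓
(6,1)@ 1/1 ✓
(6,3)@ 1/1 ✓
(6,4)@ 3/3 ✓
(6,5)@ 3/3 ✓
(6,6)@ 2/2 ✓
All meet the threshold, so the configuration is stable.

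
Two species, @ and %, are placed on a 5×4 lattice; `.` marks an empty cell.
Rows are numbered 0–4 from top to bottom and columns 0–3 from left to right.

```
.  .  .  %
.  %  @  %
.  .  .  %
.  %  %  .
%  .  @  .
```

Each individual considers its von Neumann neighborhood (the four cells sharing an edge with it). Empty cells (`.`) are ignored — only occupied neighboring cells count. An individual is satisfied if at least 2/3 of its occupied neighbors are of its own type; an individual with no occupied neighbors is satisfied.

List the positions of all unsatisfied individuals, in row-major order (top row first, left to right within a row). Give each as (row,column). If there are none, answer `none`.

(1,1), (1,2), (3,2), (4,2)

Row 0: (0,3)% 1/1 ok
Row 1: (1,1)% 0/1 unhappy · (1,2)@ 0/2 unhappy · (1,3)% 2/3 ok
Row 2: (2,3)% 1/1 ok
Row 3: (3,1)% 1/1 ok · (3,2)% 1/2 unhappy
Row 4: (4,0)% 0/0 ok · (4,2)@ 0/1 unhappy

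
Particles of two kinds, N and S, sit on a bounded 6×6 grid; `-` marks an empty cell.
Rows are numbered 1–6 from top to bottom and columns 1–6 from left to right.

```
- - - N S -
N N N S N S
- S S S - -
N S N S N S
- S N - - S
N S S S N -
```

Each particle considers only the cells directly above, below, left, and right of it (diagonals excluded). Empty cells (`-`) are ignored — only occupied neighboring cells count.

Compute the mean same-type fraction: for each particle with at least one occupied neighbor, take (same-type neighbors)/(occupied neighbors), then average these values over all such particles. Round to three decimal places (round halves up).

0.393

(1,4)N 0/2
(1,5)S 0/2
(2,1)N 1/1
(2,2)N 2/3
(2,3)N 1/3
(2,4)S 1/4
(2,5)N 0/3
(2,6)S 0/1
(3,2)S 2/3
(3,3)S 2/4
(3,4)S 3/3
(4,1)N 0/1
(4,2)S 2/4
(4,3)N 1/4
(4,4)S 1/3
(4,5)N 0/2
(4,6)S 1/2
(5,2)S 2/3
(5,3)N 1/3
(5,6)S 1/1
(6,1)N 0/1
(6,2)S 2/3
(6,3)S 2/3
(6,4)S 1/2
(6,5)N 0/1
Sum over 25 particles: 0/2 + 0/2 + 1/1 + 2/3 + 1/3 + 1/4 + 0/3 + 0/1 + 2/3 + 2/4 + 3/3 + 0/1 + 2/4 + 1/4 + 1/3 + 0/2 + 1/2 + 2/3 + 1/3 + 1/1 + 0/1 + 2/3 + 2/3 + 1/2 + 0/1 = 59/6; mean = 59/6 ÷ 25 = 59/150 = 0.393333… → 0.393.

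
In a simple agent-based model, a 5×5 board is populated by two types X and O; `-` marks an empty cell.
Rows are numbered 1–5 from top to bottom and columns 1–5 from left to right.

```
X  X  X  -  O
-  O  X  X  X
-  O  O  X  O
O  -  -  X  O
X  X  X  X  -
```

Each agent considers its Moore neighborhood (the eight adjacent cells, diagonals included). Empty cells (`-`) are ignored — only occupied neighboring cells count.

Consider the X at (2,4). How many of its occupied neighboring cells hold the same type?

4

Occupied neighbors of (2,4): (1,3)=X, (1,5)=O, (2,3)=X, (2,5)=X, (3,3)=O, (3,4)=X, (3,5)=O.
Same type (X): 4 of 7.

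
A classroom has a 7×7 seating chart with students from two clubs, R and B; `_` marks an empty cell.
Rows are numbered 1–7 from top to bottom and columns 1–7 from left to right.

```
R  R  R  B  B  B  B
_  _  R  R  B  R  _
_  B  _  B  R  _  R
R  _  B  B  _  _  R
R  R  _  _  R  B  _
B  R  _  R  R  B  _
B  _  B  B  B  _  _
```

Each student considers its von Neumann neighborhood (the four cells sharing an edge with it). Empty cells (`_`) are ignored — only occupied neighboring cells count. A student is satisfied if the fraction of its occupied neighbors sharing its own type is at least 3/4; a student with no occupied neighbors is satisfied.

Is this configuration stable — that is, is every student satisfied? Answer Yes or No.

No

Row 1: (1,1)R 1/1 ok · (1,2)R 2/2 ok · (1,3)R 2/3 unhappy · (1,4)B 1/3 unhappy · (1,5)B 3/3 ok · (1,6)B 2/3 unhappy · (1,7)B 1/1 ok
Row 2: (2,3)R 2/2 ok · (2,4)R 1/4 unhappy · (2,5)B 1/4 unhappy · (2,6)R 0/2 unhappy
Row 3: (3,2)B 0/0 ok · (3,4)B 1/3 unhappy · (3,5)R 0/2 unhappy · (3,7)R 1/1 ok
Row 4: (4,1)R 1/1 ok · (4,3)B 1/1 ok · (4,4)B 2/2 ok · (4,7)R 1/1 ok
Row 5: (5,1)R 2/3 unhappy · (5,2)R 2/2 ok · (5,5)R 1/2 unhappy · (5,6)B 1/2 unhappy
Row 6: (6,1)B 1/3 unhappy · (6,2)R 1/2 unhappy · (6,4)R 1/2 unhappy · (6,5)R 2/4 unhappy · (6,6)B 1/2 unhappy
Row 7: (7,1)B 1/1 ok · (7,3)B 1/1 ok · (7,4)B 2/3 unhappy · (7,5)B 1/2 unhappy
For instance (1,3) has only 2/3 same-type neighbors, below 3/4.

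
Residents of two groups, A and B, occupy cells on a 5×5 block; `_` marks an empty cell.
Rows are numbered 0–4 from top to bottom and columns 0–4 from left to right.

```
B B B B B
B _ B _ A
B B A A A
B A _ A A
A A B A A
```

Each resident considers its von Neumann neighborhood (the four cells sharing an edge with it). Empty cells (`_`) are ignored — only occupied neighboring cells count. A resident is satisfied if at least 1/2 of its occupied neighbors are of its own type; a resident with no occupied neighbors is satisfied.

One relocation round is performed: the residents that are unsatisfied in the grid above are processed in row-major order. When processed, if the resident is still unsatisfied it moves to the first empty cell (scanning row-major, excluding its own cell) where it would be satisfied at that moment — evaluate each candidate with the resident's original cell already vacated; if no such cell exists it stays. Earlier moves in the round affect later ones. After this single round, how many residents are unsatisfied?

2

Initially unsatisfied (in order): (2,1), (2,2), (3,0), (3,1), (4,2).
  (2,1) → (1,1).
  (2,2): now satisfied by earlier moves; stays.
  (3,0) → (1,3).
  (3,1): now satisfied by earlier moves; stays.
  (4,2) → (2,1).
Resulting grid:
B B B B B
B B B B A
B B A A A
_ A _ A A
A A _ A A
Unsatisfied now: (1,4), (2,2).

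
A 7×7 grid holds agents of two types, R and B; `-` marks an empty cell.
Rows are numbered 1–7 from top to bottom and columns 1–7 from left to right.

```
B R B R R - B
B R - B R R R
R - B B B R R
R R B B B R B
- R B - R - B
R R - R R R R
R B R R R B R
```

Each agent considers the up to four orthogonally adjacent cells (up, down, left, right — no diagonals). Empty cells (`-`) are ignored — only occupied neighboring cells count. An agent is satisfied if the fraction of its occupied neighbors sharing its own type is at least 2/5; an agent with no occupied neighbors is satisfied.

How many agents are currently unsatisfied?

Row 1: (1,1)B 1/2 ✓ · (1,2)R 1/3 ✗ · (1,3)B 0/2 ✗ · (1,4)R 1/3 ✗ · (1,5)R 2/2 ✓ · (1,7)B 0/1 ✗
Row 2: (2,1)B 1/3 ✗ · (2,2)R 1/2 ✓ · (2,4)B 1/3 ✗ · (2,5)R 2/4 ✓ · (2,6)R 3/3 ✓ · (2,7)R 2/3 ✓
Row 3: (3,1)R 1/2 ✓ · (3,3)B 2/2 ✓ · (3,4)B 4/4 ✓ · (3,5)B 2/4 ✓ · (3,6)R 3/4 ✓ · (3,7)R 2/3 ✓
Row 4: (4,1)R 2/2 ✓ · (4,2)R 2/3 ✓ · (4,3)B 3/4 ✓ · (4,4)B 3/3 ✓ · (4,5)B 2/4 ✓ · (4,6)R 1/3 ✗ · (4,7)B 1/3 ✗
Row 5: (5,2)R 2/3 ✓ · (5,3)B 1/2 ✓ · (5,5)R 1/2 ✓ · (5,7)B 1/2 ✓
Row 6: (6,1)R 2/2 ✓ · (6,2)R 2/3 ✓ · (6,4)R 2/2 ✓ · (6,5)R 4/4 ✓ · (6,6)R 2/3 ✓ · (6,7)R 2/3 ✓
Row 7: (7,1)R 1/2 ✓ · (7,2)B 0/3 ✗ · (7,3)R 1/2 ✓ · (7,4)R 3/3 ✓ · (7,5)R 2/3 ✓ · (7,6)B 0/3 ✗ · (7,7)R 1/2 ✓
Unsatisfied: (1,2), (1,3), (1,4), (1,7), (2,1), (2,4), (4,6), (4,7), (7,2), (7,6) — 10 in total.

10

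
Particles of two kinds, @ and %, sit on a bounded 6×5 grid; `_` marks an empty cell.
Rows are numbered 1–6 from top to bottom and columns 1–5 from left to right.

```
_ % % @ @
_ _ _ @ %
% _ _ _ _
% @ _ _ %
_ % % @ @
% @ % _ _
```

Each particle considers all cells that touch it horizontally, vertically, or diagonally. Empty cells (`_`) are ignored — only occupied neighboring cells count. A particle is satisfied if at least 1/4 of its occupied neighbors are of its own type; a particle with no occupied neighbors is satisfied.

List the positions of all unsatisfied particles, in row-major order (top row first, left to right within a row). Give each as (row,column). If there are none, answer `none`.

(2,5), (4,2), (4,5), (6,2)

Row 1: (1,2)% 1/1 satisfied · (1,3)% 1/3 satisfied · (1,4)@ 2/4 satisfied · (1,5)@ 2/3 satisfied
Row 2: (2,4)@ 2/4 satisfied · (2,5)% 0/3 not
Row 3: (3,1)% 1/2 satisfied
Row 4: (4,1)% 2/3 satisfied · (4,2)@ 0/4 not · (4,5)% 0/2 not
Row 5: (5,2)% 4/6 satisfied · (5,3)% 2/5 satisfied · (5,4)@ 1/4 satisfied · (5,5)@ 1/2 satisfied
Row 6: (6,1)% 1/2 satisfied · (6,2)@ 0/4 not · (6,3)% 2/4 satisfied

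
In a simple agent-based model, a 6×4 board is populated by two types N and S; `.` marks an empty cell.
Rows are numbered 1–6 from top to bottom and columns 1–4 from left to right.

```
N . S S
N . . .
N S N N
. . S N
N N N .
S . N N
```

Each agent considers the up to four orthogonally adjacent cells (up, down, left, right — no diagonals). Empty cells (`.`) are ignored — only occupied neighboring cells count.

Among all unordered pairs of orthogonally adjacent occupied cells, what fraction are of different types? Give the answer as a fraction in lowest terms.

Scan each occupied cell's neighbors to the right and below so each pair is counted once.
Row 1: N(1,1)–N(2,1)= S(1,3)–S(1,4)=  → 0/2 unlike.
Row 2: N(2,1)–N(3,1)=  → 0/1 unlike.
Row 3: N(3,1)–S(3,2)≠ S(3,2)–N(3,3)≠ N(3,3)–N(3,4)= N(3,3)–S(4,3)≠ N(3,4)–N(4,4)=  → 3/5 unlike.
Row 4: S(4,3)–N(4,4)≠ S(4,3)–N(5,3)≠  → 2/2 unlike.
Row 5: N(5,1)–N(5,2)= N(5,1)–S(6,1)≠ N(5,2)–N(5,3)= N(5,3)–N(6,3)=  → 1/4 unlike.
Row 6: N(6,3)–N(6,4)=  → 0/1 unlike.
Total adjacent occupied pairs: 15; unlike-type pairs: 6.
6/15 reduces to 2/5.

2/5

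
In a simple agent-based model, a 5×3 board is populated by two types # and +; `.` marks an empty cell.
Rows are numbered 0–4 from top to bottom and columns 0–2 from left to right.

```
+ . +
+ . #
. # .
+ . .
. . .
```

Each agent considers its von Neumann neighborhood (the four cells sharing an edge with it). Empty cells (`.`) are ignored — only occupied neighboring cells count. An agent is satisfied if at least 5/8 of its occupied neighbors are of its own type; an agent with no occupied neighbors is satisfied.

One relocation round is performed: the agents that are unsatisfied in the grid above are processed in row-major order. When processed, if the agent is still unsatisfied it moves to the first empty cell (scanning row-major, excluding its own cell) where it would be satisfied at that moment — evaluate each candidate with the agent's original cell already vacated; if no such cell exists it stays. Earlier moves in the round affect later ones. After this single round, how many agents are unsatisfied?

0

Initially unsatisfied (in order): (0,2), (1,2).
  (0,2) → (0,1).
  (1,2): now satisfied by earlier moves; stays.
Resulting grid:
+ + .
+ . #
. # .
+ . .
. . .
All satisfied now.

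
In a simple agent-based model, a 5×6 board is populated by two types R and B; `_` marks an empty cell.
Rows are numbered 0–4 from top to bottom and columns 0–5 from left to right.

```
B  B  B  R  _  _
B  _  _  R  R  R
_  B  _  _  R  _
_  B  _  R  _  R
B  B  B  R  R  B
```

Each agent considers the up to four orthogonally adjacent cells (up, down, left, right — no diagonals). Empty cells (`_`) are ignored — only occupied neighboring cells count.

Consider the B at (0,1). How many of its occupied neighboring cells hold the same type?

2

Occupied neighbors of (0,1): (0,0)=B, (0,2)=B.
Same type (B): 2 of 2.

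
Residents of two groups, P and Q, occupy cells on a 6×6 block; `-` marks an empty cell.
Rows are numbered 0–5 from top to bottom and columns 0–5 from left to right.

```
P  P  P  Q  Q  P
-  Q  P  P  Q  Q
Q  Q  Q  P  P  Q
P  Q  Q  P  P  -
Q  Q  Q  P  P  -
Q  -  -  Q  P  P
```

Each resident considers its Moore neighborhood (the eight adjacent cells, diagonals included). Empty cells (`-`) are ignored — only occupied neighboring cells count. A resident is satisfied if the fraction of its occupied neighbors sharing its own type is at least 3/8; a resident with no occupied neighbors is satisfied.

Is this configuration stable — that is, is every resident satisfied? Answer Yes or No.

No

(0,0)P 1/2 satisfied
(0,1)P 3/4 satisfied
(0,2)P 3/5 satisfied
(0,3)Q 2/5 satisfied
(0,4)Q 3/5 satisfied
(0,5)P 0/3 not
(1,1)Q 3/7 satisfied
(1,2)P 4/8 satisfied
(1,3)P 4/8 satisfied
(1,4)Q 4/8 satisfied
(1,5)Q 3/5 satisfied
(2,0)Q 3/4 satisfied
(2,1)Q 5/7 satisfied
(2,2)Q 4/8 satisfied
(2,3)P 5/8 satisfied
(2,4)P 4/7 satisfied
(2,5)Q 2/4 satisfied
(3,0)P 0/5 not
(3,1)Q 7/8 satisfied
(3,2)Q 5/8 satisfied
(3,3)P 5/8 satisfied
(3,4)P 5/6 satisfied
(4,0)Q 3/4 satisfied
(4,1)Q 5/6 satisfied
(4,2)Q 4/6 satisfied
(4,3)P 4/7 satisfied
(4,4)P 5/6 satisfied
(5,0)Q 2/2 satisfied
(5,3)Q 1/4 not
(5,4)P 3/4 satisfied
(5,5)P 2/2 satisfied
For instance (0,5) has only 0/3 same-type neighbors, below 3/8.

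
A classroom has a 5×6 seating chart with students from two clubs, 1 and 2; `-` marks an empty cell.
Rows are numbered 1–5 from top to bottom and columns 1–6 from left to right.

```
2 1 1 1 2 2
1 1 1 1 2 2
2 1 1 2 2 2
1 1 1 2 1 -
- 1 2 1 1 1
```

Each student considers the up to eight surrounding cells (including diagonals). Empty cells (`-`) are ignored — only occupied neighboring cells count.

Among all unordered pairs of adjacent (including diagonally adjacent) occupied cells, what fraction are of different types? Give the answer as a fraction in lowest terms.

29/81

Scan each occupied cell's neighbors to the right and below (and the two forward diagonals) so each pair is counted once.
Row 1: 2(1,1)–1(1,2)≠ 2(1,1)–1(2,1)≠ 2(1,1)–1(2,2)≠ 1(1,2)–1(1,3)= 1(1,2)–1(2,2)= 1(1,2)–1(2,3)= 1(1,2)–1(2,1)= 1(1,3)–1(1,4)= 1(1,3)–1(2,3)= 1(1,3)–1(2,4)= 1(1,3)–1(2,2)= 1(1,4)–2(1,5)≠ 1(1,4)–1(2,4)= 1(1,4)–2(2,5)≠ 1(1,4)–1(2,3)= 2(1,5)–2(1,6)= 2(1,5)–2(2,5)= 2(1,5)–2(2,6)= 2(1,5)–1(2,4)≠ 2(1,6)–2(2,6)= 2(1,6)–2(2,5)=  → 6/21 unlike.
Row 2: 1(2,1)–1(2,2)= 1(2,1)–2(3,1)≠ 1(2,1)–1(3,2)= 1(2,2)–1(2,3)= 1(2,2)–1(3,2)= 1(2,2)–1(3,3)= 1(2,2)–2(3,1)≠ 1(2,3)–1(2,4)= 1(2,3)–1(3,3)= 1(2,3)–2(3,4)≠ 1(2,3)–1(3,2)= 1(2,4)–2(2,5)≠ 1(2,4)–2(3,4)≠ 1(2,4)–2(3,5)≠ 1(2,4)–1(3,3)= 2(2,5)–2(2,6)= 2(2,5)–2(3,5)= 2(2,5)–2(3,6)= 2(2,5)–2(3,4)= 2(2,6)–2(3,6)= 2(2,6)–2(3,5)=  → 6/21 unlike.
Row 3: 2(3,1)–1(3,2)≠ 2(3,1)–1(4,1)≠ 2(3,1)–1(4,2)≠ 1(3,2)–1(3,3)= 1(3,2)–1(4,2)= 1(3,2)–1(4,3)= 1(3,2)–1(4,1)= 1(3,3)–2(3,4)≠ 1(3,3)–1(4,3)= 1(3,3)–2(4,4)≠ 1(3,3)–1(4,2)= 2(3,4)–2(3,5)= 2(3,4)–2(4,4)= 2(3,4)–1(4,5)≠ 2(3,4)–1(4,3)≠ 2(3,5)–2(3,6)= 2(3,5)–1(4,5)≠ 2(3,5)–2(4,4)= 2(3,6)–1(4,5)≠  → 9/19 unlike.
Row 4: 1(4,1)–1(4,2)= 1(4,1)–1(5,2)= 1(4,2)–1(4,3)= 1(4,2)–1(5,2)= 1(4,2)–2(5,3)≠ 1(4,3)–2(4,4)≠ 1(4,3)–2(5,3)≠ 1(4,3)–1(5,4)= 1(4,3)–1(5,2)= 2(4,4)–1(4,5)≠ 2(4,4)–1(5,4)≠ 2(4,4)–1(5,5)≠ 2(4,4)–2(5,3)= 1(4,5)–1(5,5)= 1(4,5)–1(5,6)= 1(4,5)–1(5,4)=  → 6/16 unlike.
Row 5: 1(5,2)–2(5,3)≠ 2(5,3)–1(5,4)≠ 1(5,4)–1(5,5)= 1(5,5)–1(5,6)=  → 2/4 unlike.
Total adjacent occupied pairs: 81; unlike-type pairs: 29.
29/81 is already in lowest terms.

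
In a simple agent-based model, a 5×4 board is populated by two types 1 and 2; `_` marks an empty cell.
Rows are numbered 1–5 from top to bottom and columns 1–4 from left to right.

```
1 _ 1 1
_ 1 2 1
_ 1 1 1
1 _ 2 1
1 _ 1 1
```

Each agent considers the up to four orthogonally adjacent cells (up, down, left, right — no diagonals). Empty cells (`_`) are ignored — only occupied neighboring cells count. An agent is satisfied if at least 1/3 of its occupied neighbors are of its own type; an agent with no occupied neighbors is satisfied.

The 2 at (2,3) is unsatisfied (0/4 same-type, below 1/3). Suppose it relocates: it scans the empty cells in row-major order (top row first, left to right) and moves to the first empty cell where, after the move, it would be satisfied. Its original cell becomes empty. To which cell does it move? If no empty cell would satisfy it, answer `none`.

(4,2)

Vacating (2,3). Empty cells in order:
  (1,2): 0/3 same-type → still unsatisfied.
  (2,1): 0/2 same-type → still unsatisfied.
  (3,1): 0/2 same-type → still unsatisfied.
  (4,2): 1/3 same-type → satisfied — stop here.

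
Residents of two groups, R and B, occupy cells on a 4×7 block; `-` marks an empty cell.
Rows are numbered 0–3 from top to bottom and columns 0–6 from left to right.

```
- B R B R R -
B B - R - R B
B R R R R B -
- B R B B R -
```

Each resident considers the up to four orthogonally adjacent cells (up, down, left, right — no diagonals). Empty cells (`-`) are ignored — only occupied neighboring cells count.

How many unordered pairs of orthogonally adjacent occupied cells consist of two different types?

16

Scan each occupied cell's neighbors to the right and below so each pair is counted once.
Row 0: B(0,1)–R(0,2)≠ B(0,1)–B(1,1)= R(0,2)–B(0,3)≠ B(0,3)–R(0,4)≠ B(0,3)–R(1,3)≠ R(0,4)–R(0,5)= R(0,5)–R(1,5)=  → 4/7 unlike.
Row 1: B(1,0)–B(1,1)= B(1,0)–B(2,0)= B(1,1)–R(2,1)≠ R(1,3)–R(2,3)= R(1,5)–B(1,6)≠ R(1,5)–B(2,5)≠  → 3/6 unlike.
Row 2: B(2,0)–R(2,1)≠ R(2,1)–R(2,2)= R(2,1)–B(3,1)≠ R(2,2)–R(2,3)= R(2,2)–R(3,2)= R(2,3)–R(2,4)= R(2,3)–B(3,3)≠ R(2,4)–B(2,5)≠ R(2,4)–B(3,4)≠ B(2,5)–R(3,5)≠  → 6/10 unlike.
Row 3: B(3,1)–R(3,2)≠ R(3,2)–B(3,3)≠ B(3,3)–B(3,4)= B(3,4)–R(3,5)≠  → 3/4 unlike.
Total adjacent occupied pairs: 27; unlike-type pairs: 16.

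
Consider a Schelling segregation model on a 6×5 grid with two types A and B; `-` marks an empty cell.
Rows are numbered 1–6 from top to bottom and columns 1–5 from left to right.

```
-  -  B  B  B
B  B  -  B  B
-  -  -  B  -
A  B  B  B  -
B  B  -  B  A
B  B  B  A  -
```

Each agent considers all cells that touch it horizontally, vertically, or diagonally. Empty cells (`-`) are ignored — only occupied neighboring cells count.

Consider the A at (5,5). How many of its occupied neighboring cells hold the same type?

1

Occupied neighbors of (5,5): (4,4)=B, (5,4)=B, (6,4)=A.
Same type (A): 1 of 3.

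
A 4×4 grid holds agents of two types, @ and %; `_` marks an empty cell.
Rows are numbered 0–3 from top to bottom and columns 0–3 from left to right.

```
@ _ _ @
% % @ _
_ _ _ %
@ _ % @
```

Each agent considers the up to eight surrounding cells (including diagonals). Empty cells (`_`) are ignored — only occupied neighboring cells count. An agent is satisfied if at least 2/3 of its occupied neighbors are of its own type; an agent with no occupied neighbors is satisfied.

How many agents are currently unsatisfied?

(0,0)@ 0/2 unhappy
(0,3)@ 1/1 ok
(1,0)% 1/2 unhappy
(1,1)% 1/3 unhappy
(1,2)@ 1/3 unhappy
(2,3)% 1/3 unhappy
(3,0)@ 0/0 ok
(3,2)% 1/2 unhappy
(3,3)@ 0/2 unhappy
Unsatisfied: (0,0), (1,0), (1,1), (1,2), (2,3), (3,2), (3,3) — 7 in total.

7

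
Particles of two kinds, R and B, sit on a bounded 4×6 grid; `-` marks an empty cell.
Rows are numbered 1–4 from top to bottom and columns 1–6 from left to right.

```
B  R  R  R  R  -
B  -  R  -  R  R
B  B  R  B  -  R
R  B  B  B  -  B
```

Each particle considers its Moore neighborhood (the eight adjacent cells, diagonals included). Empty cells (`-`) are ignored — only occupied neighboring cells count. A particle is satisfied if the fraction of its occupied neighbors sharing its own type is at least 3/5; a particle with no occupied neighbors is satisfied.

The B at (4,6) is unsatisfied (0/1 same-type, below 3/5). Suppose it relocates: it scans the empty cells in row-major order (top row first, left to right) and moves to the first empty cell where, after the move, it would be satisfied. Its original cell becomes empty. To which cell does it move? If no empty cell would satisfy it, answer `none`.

(4,5)

Vacating (4,6). Empty cells in order:
  (1,6): 0/3 same-type → still unsatisfied.
  (2,2): 4/8 same-type → still unsatisfied.
  (2,4): 1/7 same-type → still unsatisfied.
  (3,5): 2/5 same-type → still unsatisfied.
  (4,5): 2/3 same-type → satisfied — stop here.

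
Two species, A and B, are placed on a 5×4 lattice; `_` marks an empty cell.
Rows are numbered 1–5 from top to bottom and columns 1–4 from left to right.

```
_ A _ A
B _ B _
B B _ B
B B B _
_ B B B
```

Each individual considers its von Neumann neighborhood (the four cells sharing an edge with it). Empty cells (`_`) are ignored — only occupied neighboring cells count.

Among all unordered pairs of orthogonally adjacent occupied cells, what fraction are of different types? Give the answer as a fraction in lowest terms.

Scan each occupied cell's neighbors to the right and below so each pair is counted once.
From row 2: 0 unlike of 1 pairs (running 0/1).
From row 3: 0 unlike of 3 pairs (running 0/4).
From row 4: 0 unlike of 4 pairs (running 0/8).
From row 5: 0 unlike of 2 pairs (running 0/10).
Total adjacent occupied pairs: 10; unlike-type pairs: 0.
0/10 reduces to 0/1.

0/1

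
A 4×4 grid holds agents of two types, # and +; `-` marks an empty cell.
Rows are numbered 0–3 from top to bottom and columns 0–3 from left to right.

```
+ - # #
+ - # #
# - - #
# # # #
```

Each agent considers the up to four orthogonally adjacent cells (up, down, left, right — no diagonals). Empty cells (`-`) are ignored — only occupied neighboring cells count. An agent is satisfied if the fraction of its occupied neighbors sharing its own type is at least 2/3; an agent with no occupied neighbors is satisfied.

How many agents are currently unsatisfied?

Row 0: (0,0)+ 1/1 ✓ · (0,2)# 2/2 ✓ · (0,3)# 2/2 ✓
Row 1: (1,0)+ 1/2 ✗ · (1,2)# 2/2 ✓ · (1,3)# 3/3 ✓
Row 2: (2,0)# 1/2 ✗ · (2,3)# 2/2 ✓
Row 3: (3,0)# 2/2 ✓ · (3,1)# 2/2 ✓ · (3,2)# 2/2 ✓ · (3,3)# 2/2 ✓
Unsatisfied: (1,0), (2,0) — 2 in total.

2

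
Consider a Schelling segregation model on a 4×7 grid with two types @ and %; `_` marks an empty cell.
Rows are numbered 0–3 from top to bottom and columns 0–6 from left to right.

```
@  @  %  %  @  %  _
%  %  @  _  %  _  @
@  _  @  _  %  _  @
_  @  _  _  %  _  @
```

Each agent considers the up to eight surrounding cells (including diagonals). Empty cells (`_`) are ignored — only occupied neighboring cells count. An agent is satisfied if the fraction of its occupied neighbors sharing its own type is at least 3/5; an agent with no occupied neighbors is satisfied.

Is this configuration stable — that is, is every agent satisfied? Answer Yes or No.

No

(0,0)@ 1/3 unhappy
(0,1)@ 2/5 unhappy
(0,2)% 2/4 unhappy
(0,3)% 2/4 unhappy
(0,4)@ 0/3 unhappy
(0,5)% 1/3 unhappy
(1,0)% 1/4 unhappy
(1,1)% 2/7 unhappy
(1,2)@ 2/5 unhappy
(1,4)% 3/4 ok
(1,6)@ 1/2 unhappy
(2,0)@ 1/3 unhappy
(2,2)@ 2/3 ok
(2,4)% 2/2 ok
(2,6)@ 2/2 ok
(3,1)@ 2/2 ok
(3,4)% 1/1 ok
(3,6)@ 1/1 ok
For instance (0,0) has only 1/3 same-type neighbors, below 3/5.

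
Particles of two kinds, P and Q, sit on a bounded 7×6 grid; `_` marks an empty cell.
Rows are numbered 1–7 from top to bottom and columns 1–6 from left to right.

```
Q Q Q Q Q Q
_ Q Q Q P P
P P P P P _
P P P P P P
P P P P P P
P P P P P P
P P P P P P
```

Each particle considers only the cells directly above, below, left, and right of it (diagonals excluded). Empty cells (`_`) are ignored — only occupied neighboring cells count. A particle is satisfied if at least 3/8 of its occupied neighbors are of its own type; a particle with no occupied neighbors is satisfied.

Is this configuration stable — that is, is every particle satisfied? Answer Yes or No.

Yes

Row 1: (1,1)Q 1/1 satisfied · (1,2)Q 3/3 satisfied · (1,3)Q 3/3 satisfied · (1,4)Q 3/3 satisfied · (1,5)Q 2/3 satisfied · (1,6)Q 1/2 satisfied
Row 2: (2,2)Q 2/3 satisfied · (2,3)Q 3/4 satisfied · (2,4)Q 2/4 satisfied · (2,5)P 2/4 satisfied · (2,6)P 1/2 satisfied
Row 3: (3,1)P 2/2 satisfied · (3,2)P 3/4 satisfied · (3,3)P 3/4 satisfied · (3,4)P 3/4 satisfied · (3,5)P 3/3 satisfied
Row 4: (4,1)P 3/3 satisfied · (4,2)P 4/4 satisfied · (4,3)P 4/4 satisfied · (4,4)P 4/4 satisfied · (4,5)P 4/4 satisfied · (4,6)P 2/2 satisfied
Row 5: (5,1)P 3/3 satisfied · (5,2)P 4/4 satisfied · (5,3)P 4/4 satisfied · (5,4)P 4/4 satisfied · (5,5)P 4/4 satisfied · (5,6)P 3/3 satisfied
Row 6: (6,1)P 3/3 satisfied · (6,2)P 4/4 satisfied · (6,3)P 4/4 satisfied · (6,4)P 4/4 satisfied · (6,5)P 4/4 satisfied · (6,6)P 3/3 satisfied
Row 7: (7,1)P 2/2 satisfied · (7,2)P 3/3 satisfied · (7,3)P 3/3 satisfied · (7,4)P 3/3 satisfied · (7,5)P 3/3 satisfied · (7,6)P 2/2 satisfied
All meet the threshold, so the configuration is stable.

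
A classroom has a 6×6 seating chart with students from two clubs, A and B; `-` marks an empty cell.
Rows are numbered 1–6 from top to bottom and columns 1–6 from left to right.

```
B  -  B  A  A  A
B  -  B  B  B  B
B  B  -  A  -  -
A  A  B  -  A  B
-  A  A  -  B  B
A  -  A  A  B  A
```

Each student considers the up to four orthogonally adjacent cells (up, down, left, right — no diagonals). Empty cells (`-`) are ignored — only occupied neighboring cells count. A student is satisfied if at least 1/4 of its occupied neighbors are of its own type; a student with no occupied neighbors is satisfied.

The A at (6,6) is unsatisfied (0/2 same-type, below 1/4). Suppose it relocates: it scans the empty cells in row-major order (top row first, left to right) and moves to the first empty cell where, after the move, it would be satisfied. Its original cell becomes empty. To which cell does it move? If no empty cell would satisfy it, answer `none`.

Vacating (6,6). Empty cells in order:
  (1,2): 0/2 same-type → still unsatisfied.
  (2,2): 0/3 same-type → still unsatisfied.
  (3,3): 1/4 same-type → satisfied — stop here.

(3,3)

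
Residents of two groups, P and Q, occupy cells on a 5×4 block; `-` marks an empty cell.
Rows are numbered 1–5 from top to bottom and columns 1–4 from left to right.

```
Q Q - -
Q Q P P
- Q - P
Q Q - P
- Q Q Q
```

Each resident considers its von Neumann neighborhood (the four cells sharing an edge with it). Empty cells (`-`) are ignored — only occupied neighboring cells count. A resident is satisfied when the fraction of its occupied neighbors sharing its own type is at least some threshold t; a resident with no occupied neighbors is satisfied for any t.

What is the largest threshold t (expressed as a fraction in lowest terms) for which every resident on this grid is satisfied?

1/2

Row 1: (1,1)Q 2/2 · (1,2)Q 2/2
Row 2: (2,1)Q 2/2 · (2,2)Q 3/4 · (2,3)P 1/2 · (2,4)P 2/2
Row 3: (3,2)Q 2/2 · (3,4)P 2/2
Row 4: (4,1)Q 1/1 · (4,2)Q 3/3 · (4,4)P 1/2
Row 5: (5,2)Q 2/2 · (5,3)Q 2/2 · (5,4)Q 1/2
The smallest same-type fraction is 1/2 at (2,3), which reduces to 1/2. Any threshold above that leaves this resident unsatisfied.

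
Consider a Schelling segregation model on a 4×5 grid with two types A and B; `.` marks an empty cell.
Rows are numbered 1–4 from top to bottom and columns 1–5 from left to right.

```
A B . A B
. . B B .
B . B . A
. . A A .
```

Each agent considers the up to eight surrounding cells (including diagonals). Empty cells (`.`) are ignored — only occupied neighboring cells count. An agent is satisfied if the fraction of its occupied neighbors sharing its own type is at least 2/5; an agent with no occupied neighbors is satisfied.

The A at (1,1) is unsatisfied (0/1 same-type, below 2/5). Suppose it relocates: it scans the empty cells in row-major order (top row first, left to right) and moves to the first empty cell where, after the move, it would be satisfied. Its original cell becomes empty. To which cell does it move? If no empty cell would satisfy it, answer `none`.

(2,5)

Vacating (1,1). Empty cells in order:
  (1,3): 1/4 same-type → still unsatisfied.
  (2,1): 0/2 same-type → still unsatisfied.
  (2,2): 0/4 same-type → still unsatisfied.
  (2,5): 2/4 same-type → satisfied — stop here.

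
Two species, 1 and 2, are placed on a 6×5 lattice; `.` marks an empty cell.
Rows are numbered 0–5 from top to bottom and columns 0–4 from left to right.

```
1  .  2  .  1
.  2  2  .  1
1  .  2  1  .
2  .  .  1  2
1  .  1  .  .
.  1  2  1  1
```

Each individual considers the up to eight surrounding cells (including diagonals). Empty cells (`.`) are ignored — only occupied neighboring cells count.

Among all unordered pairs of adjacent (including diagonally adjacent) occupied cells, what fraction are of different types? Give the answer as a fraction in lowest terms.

12/25

Scan each occupied cell's neighbors to the right and below (and the two forward diagonals) so each pair is counted once.
Row 0: 1(0,0)–2(1,1)≠ 2(0,2)–2(1,2)= 2(0,2)–2(1,1)= 1(0,4)–1(1,4)=  → 1/4 unlike.
Row 1: 2(1,1)–2(1,2)= 2(1,1)–2(2,2)= 2(1,1)–1(2,0)≠ 2(1,2)–2(2,2)= 2(1,2)–1(2,3)≠ 1(1,4)–1(2,3)=  → 2/6 unlike.
Row 2: 1(2,0)–2(3,0)≠ 2(2,2)–1(2,3)≠ 2(2,2)–1(3,3)≠ 1(2,3)–1(3,3)= 1(2,3)–2(3,4)≠  → 4/5 unlike.
Row 3: 2(3,0)–1(4,0)≠ 1(3,3)–2(3,4)≠ 1(3,3)–1(4,2)=  → 2/3 unlike.
Row 4: 1(4,0)–1(5,1)= 1(4,2)–2(5,2)≠ 1(4,2)–1(5,3)= 1(4,2)–1(5,1)=  → 1/4 unlike.
Row 5: 1(5,1)–2(5,2)≠ 2(5,2)–1(5,3)≠ 1(5,3)–1(5,4)=  → 2/3 unlike.
Total adjacent occupied pairs: 25; unlike-type pairs: 12.
12/25 is already in lowest terms.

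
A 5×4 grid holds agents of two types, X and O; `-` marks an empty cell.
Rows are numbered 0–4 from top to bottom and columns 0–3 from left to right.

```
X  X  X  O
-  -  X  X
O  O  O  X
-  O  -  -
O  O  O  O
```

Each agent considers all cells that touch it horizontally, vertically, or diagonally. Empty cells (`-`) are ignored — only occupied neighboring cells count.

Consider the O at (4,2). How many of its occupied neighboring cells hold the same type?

Occupied neighbors of (4,2): (3,1)=O, (4,1)=O, (4,3)=O.
Same type (O): 3 of 3.

3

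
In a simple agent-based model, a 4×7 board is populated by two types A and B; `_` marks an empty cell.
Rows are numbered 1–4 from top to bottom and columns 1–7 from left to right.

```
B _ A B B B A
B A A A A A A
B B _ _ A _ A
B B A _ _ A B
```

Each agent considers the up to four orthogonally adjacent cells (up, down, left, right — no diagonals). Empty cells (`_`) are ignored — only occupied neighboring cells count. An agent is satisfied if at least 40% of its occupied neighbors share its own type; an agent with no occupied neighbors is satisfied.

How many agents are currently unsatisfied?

6

Row 1: (1,1)B 1/1 ok · (1,3)A 1/2 ok · (1,4)B 1/3 unhappy · (1,5)B 2/3 ok · (1,6)B 1/3 unhappy · (1,7)A 1/2 ok
Row 2: (2,1)B 2/3 ok · (2,2)A 1/3 unhappy · (2,3)A 3/3 ok · (2,4)A 2/3 ok · (2,5)A 3/4 ok · (2,6)A 2/3 ok · (2,7)A 3/3 ok
Row 3: (3,1)B 3/3 ok · (3,2)B 2/3 ok · (3,5)A 1/1 ok · (3,7)A 1/2 ok
Row 4: (4,1)B 2/2 ok · (4,2)B 2/3 ok · (4,3)A 0/1 unhappy · (4,6)A 0/1 unhappy · (4,7)B 0/2 unhappy
Unsatisfied: (1,4), (1,6), (2,2), (4,3), (4,6), (4,7) — 6 in total.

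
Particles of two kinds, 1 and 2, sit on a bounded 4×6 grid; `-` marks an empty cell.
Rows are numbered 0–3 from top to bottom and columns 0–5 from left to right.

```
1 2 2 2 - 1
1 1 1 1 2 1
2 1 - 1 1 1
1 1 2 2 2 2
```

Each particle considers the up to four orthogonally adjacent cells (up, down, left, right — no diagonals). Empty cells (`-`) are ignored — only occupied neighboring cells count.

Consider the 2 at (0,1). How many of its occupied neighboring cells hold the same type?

Occupied neighbors of (0,1): (1,1)=1, (0,0)=1, (0,2)=2.
Same type (2): 1 of 3.

1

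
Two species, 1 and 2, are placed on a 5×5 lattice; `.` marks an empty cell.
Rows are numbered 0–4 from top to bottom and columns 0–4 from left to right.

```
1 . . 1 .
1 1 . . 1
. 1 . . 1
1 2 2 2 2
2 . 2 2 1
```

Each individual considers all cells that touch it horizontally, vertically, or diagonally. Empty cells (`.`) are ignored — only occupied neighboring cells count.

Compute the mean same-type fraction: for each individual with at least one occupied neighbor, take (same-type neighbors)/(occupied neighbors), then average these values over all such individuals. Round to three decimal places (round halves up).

0.696

Row 0: (0,0)1 2/2 · (0,3)1 1/1
Row 1: (1,0)1 3/3 · (1,1)1 3/3 · (1,4)1 2/2
Row 2: (2,1)1 3/5 · (2,4)1 1/3
Row 3: (3,0)1 1/3 · (3,1)2 3/5 · (3,2)2 4/5 · (3,3)2 4/6 · (3,4)2 2/4
Row 4: (4,0)2 1/2 · (4,2)2 4/4 · (4,3)2 4/5 · (4,4)1 0/3
Sum over 16 individuals: 2/2 + 1/1 + 3/3 + 3/3 + 2/2 + 3/5 + 1/3 + 1/3 + 3/5 + 4/5 + 4/6 + 2/4 + 1/2 + 4/4 + 4/5 + 0/3 = 167/15; mean = 167/15 ÷ 16 = 167/240 = 0.695833… → 0.696.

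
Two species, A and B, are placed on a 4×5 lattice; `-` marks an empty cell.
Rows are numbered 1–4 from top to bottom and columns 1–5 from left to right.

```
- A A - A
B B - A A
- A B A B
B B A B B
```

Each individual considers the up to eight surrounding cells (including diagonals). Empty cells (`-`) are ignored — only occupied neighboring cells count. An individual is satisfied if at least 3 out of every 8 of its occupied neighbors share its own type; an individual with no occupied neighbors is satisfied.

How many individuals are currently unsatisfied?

3

Row 1: (1,2)A 1/3 not · (1,3)A 2/3 satisfied · (1,5)A 2/2 satisfied
Row 2: (2,1)B 1/3 not · (2,2)B 2/5 satisfied · (2,4)A 4/6 satisfied · (2,5)A 3/4 satisfied
Row 3: (3,2)A 1/6 not · (3,3)B 3/7 satisfied · (3,4)A 3/7 satisfied · (3,5)B 2/5 satisfied
Row 4: (4,1)B 1/2 satisfied · (4,2)B 2/4 satisfied · (4,3)A 2/5 satisfied · (4,4)B 3/5 satisfied · (4,5)B 2/3 satisfied
Unsatisfied: (1,2), (2,1), (3,2) — 3 in total.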